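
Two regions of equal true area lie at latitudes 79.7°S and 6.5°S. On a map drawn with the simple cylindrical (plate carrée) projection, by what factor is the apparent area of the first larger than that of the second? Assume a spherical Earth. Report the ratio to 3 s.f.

In the plate carrée (x = Rλ, y = Rφ), meridians are true-scale (h = 1) and parallels are stretched by k = sec φ.
Areal scale at 79.7°: h·k = 1.000 × 5.593 = 5.593.
Areal scale at 6.5°: h·k = 1.000 × 1.006 = 1.006.
Ratio = 5.593/1.006 ≈ 5.56.

5.56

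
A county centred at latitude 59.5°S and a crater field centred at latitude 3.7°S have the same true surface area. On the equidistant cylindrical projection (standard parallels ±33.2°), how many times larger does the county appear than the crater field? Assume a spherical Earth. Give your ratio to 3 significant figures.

With standard parallel φ₀ = 33.2°, the equirectangular projection gives x = Rλ cos φ₀, y = Rφ, so h = 1 and k = cos 33.2° / cos φ.
Areal scale at 59.5°: h·k = 1.000 × 1.649 = 1.649.
Areal scale at 3.7°: h·k = 1.000 × 0.8385 = 0.8385.
Ratio = 1.649/0.8385 ≈ 1.97.

1.97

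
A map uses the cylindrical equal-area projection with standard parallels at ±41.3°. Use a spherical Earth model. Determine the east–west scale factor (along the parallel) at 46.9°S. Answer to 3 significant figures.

For cylindrical equal-area with standard parallel φ₀, h = cos φ / cos φ₀ and k = cos φ₀ / cos φ, so h·k = 1.
k = cos 41.3° / cos 46.9° = 0.7513/0.6833 = 1.100.

1.10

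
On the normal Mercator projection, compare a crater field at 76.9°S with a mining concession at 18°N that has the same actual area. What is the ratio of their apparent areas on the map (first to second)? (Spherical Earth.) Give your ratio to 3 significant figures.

Mercator areal scale is sec²φ.
At 76.9°: sec²(76.9°) = 1/0.2267² = 19.47.
At 18°: sec²(18°) = 1/0.9511² = 1.106.
Ratio = 19.47/1.106 = cos²(18°)/cos²(76.9°) ≈ 17.6.

17.6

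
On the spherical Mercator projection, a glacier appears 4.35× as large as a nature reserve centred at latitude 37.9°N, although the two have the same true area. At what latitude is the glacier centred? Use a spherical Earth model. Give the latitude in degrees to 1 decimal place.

On Mercator, (apparent₁)/(apparent₂) = sec²φ₁ / sec²φ₂ when true areas are equal.
cos²φ₂ / cos²φ₁ = 4.35  ⇒  cos φ₁ = cos 37.9° / √4.35 = 0.7891/2.086 = 0.3783.
φ₁ = arccos(0.3783) ≈ 67.8°.

67.8°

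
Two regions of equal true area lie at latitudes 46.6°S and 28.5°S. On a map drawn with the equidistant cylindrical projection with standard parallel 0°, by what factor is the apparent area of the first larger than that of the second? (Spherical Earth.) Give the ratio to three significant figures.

1.28

For the equirectangular projection with φ₀ = 0 (plate carrée), h = 1 along meridians and k = sec φ along parallels.
Areal scale at 46.6°: h·k = 1.000 × 1.455 = 1.455.
Areal scale at 28.5°: h·k = 1.000 × 1.138 = 1.138.
Ratio = 1.455/1.138 ≈ 1.28.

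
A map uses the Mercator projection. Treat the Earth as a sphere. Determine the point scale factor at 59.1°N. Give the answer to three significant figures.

For Mercator, h = k = sec φ (a conformal cylindrical projection has a single point scale, 1/cos φ).
k = 1/cos 59.1° = 1/0.5135 = 1.947.

1.95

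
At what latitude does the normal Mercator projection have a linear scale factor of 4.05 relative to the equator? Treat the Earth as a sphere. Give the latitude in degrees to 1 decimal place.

Mercator scale is k = sec φ = 1/cos φ.
1/cos φ = 4.05  ⇒  cos φ = 0.2469  ⇒  φ = arccos(0.2469) ≈ 75.7°.

75.7°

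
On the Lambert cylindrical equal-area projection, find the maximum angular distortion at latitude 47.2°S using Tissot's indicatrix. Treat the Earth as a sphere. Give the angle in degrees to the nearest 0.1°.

43.2°

The Lambert cylindrical equal-area projection is the cylindrical equal-area projection with its standard parallel at the equator (φ₀ = 0). Cylindrical equal-area (φ₀ = 0°): h = cos φ / cos 0° along meridians, k = cos 0° / cos φ along parallels; h·k = 1.
At 47.2°: h = 0.6794, k = 1.472; principal scales a = 1.472, b = 0.6794.
sin(ω/2) = (a − b)/(a + b) = 0.7924/2.151 = 0.3683, so ω = 2 arcsin(0.3683) ≈ 43.2°.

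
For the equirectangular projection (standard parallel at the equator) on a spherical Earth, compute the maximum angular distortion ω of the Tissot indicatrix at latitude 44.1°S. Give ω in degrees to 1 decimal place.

For the equirectangular projection with φ₀ = 0 (plate carrée), h = 1 along meridians and k = sec φ along parallels.
At 44.1°: h = 1.000, k = 1.393; principal scales a = 1.393, b = 1.000.
sin(ω/2) = (a − b)/(a + b) = 0.3925/2.393 = 0.1641, so ω = 2 arcsin(0.1641) ≈ 18.9°.

18.9°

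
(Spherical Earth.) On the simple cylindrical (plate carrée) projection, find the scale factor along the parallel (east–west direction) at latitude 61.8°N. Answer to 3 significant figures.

For the equirectangular projection with φ₀ = 0 (plate carrée), h = 1 along meridians and k = sec φ along parallels.
k = 1/cos 61.8° = 1/0.4726 = 2.116.

2.12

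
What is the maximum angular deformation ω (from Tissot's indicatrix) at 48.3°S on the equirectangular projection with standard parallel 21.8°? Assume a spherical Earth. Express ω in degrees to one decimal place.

19.0°

The equidistant cylindrical projection with φ₀ = 21.8° has h = 1 (meridians true) and k = cos φ₀ / cos φ along parallels.
At 48.3°: h = 1.000, k = 1.396; principal scales a = 1.396, b = 1.000.
sin(ω/2) = (a − b)/(a + b) = 0.3957/2.396 = 0.1652, so ω = 2 arcsin(0.1652) ≈ 19.0°.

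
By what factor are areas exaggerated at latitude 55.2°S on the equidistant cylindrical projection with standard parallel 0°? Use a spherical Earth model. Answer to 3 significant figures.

1.75

In the plate carrée (x = Rλ, y = Rφ), meridians are true-scale (h = 1) and parallels are stretched by k = sec φ.
Areal scale = h·k = 1 × sec φ; at 55.2°, h = 1.000, k = 1.752, so h·k = 1.752.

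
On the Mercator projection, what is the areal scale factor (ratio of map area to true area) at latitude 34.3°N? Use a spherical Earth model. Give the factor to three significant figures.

1.47

For Mercator, h = k = sec φ (a conformal cylindrical projection has a single point scale, 1/cos φ).
Areal scale = k² = sec²φ = 1/cos²(34.3°) = 1/0.8261² = 1.465.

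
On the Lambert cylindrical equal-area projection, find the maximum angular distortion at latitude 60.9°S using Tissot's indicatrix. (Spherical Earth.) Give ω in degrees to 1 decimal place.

76.3°

The Lambert cylindrical equal-area projection is the cylindrical equal-area projection with its standard parallel at the equator (φ₀ = 0). For cylindrical equal-area with standard parallel φ₀, h = cos φ / cos φ₀ and k = cos φ₀ / cos φ, so h·k = 1.
At 60.9°: h = 0.4863, k = 2.056; principal scales a = 2.056, b = 0.4863.
sin(ω/2) = (a − b)/(a + b) = 1.570/2.543 = 0.6174, so ω = 2 arcsin(0.6174) ≈ 76.3°.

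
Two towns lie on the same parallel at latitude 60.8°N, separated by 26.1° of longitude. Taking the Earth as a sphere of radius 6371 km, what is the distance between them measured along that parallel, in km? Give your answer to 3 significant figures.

1420 km

Arc length along a parallel = R cos φ · Δλ (with Δλ in radians).
= 6371 × cos 60.8° × (26.1° × π/180) = 6371 × 0.4879 × 0.4555 ≈ 1420 km.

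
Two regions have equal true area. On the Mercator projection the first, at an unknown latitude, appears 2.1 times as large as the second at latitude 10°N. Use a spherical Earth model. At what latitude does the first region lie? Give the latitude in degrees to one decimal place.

Mercator areal scale is sec²φ, so apparent-area ratio = sec²φ₁ / sec²φ₂ = cos²φ₂ / cos²φ₁.
cos²φ₂ / cos²φ₁ = 2.1  ⇒  cos φ₁ = cos 10° / √2.1 = 0.9848/1.449 = 0.6796.
φ₁ = arccos(0.6796) ≈ 47.2°.

47.2°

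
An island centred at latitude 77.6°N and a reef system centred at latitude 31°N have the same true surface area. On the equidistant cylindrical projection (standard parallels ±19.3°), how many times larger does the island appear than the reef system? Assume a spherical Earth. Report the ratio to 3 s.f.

With standard parallel φ₀ = 19.3°, the equirectangular projection gives x = Rλ cos φ₀, y = Rφ, so h = 1 and k = cos 19.3° / cos φ.
Areal scale at 77.6°: h·k = 1.000 × 4.395 = 4.395.
Areal scale at 31°: h·k = 1.000 × 1.101 = 1.101.
Ratio = 4.395/1.101 ≈ 3.99.

3.99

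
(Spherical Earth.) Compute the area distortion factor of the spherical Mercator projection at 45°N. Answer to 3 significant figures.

For Mercator, h = k = sec φ (a conformal cylindrical projection has a single point scale, 1/cos φ).
Areal scale = k² = sec²φ = 1/cos²(45°) = 1/0.7071² = 2.000.

2.00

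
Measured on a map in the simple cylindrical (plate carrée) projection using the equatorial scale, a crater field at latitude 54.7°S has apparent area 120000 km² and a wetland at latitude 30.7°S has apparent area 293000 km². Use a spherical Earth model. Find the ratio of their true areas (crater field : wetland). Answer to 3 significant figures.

On the plate carrée, areal scale = h·k = 1 × sec φ, so true area = apparent × cos φ.
True area of crater field: 120000 × cos(54.7°) = 120000 × 0.5779 = 69340 km².
True area of wetland: 293000 × cos(30.7°) = 293000 × 0.8599 = 251900 km².
Ratio = 69340 / 251900 ≈ 0.275.

0.275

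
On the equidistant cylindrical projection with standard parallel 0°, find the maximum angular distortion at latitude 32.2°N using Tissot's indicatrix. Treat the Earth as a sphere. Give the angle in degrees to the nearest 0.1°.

Plate carrée maps x = Rλ, y = Rφ. The meridian scale is h = 1 and the parallel scale is k = 1/cos φ = sec φ.
At 32.2°: h = 1.000, k = 1.182; principal scales a = 1.182, b = 1.000.
sin(ω/2) = (a − b)/(a + b) = 0.1818/2.182 = 0.08331, so ω = 2 arcsin(0.08331) ≈ 9.6°.

9.6°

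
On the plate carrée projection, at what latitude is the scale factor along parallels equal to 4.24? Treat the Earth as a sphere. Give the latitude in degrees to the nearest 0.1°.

Plate carrée: h = 1, k = sec φ along parallels.
sec φ = 4.24  ⇒  cos φ = 0.2358  ⇒  φ ≈ 76.4°.

76.4°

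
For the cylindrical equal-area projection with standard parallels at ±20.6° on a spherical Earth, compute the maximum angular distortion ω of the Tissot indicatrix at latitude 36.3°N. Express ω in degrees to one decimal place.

Cylindrical equal-area (φ₀ = 20.6°): h = cos φ / cos 20.6° along meridians, k = cos 20.6° / cos φ along parallels; h·k = 1.
At 36.3°: h = 0.8610, k = 1.161; principal scales a = 1.161, b = 0.8610.
sin(ω/2) = (a − b)/(a + b) = 0.3005/2.022 = 0.1486, so ω = 2 arcsin(0.1486) ≈ 17.1°.

17.1°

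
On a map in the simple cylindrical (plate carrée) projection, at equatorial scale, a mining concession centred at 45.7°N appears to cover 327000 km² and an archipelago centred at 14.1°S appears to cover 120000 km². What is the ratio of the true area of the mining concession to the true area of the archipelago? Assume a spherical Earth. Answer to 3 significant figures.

1.96

Plate carrée has h = 1 and k = sec φ, giving areal scale sec φ; true area = (apparent area) · cos φ.
True area of mining concession: 327000 × cos(45.7°) = 327000 × 0.6984 = 228400 km².
True area of archipelago: 120000 × cos(14.1°) = 120000 × 0.9699 = 116400 km².
Ratio = 228400 / 116400 ≈ 1.96.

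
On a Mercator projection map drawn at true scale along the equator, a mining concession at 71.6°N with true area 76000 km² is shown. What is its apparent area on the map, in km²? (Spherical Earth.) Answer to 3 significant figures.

For Mercator, h = k = sec φ (a conformal cylindrical projection has a single point scale, 1/cos φ).
Areal scale = k² = sec²φ = 1/cos²(71.6°) = 1/0.3156² = 10.04.
Apparent area = 76000 × 10.04 ≈ 763000 km².

763000 km²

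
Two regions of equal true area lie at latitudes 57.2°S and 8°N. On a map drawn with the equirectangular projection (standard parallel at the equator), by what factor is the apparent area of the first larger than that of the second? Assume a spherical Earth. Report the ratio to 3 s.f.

For the equirectangular projection with φ₀ = 0 (plate carrée), h = 1 along meridians and k = sec φ along parallels.
Areal scale at 57.2°: h·k = 1.000 × 1.846 = 1.846.
Areal scale at 8°: h·k = 1.000 × 1.010 = 1.010.
Ratio = 1.846/1.010 ≈ 1.83.

1.83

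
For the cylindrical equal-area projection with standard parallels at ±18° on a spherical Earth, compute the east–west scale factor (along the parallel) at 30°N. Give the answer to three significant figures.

A cylindrical equal-area projection with standard parallel φ₀ has meridian scale h = cos φ / cos φ₀ and parallel scale k = cos φ₀ / cos φ (so areas are preserved, h·k = 1).
k = cos 18° / cos 30° = 0.9511/0.8660 = 1.098.

1.10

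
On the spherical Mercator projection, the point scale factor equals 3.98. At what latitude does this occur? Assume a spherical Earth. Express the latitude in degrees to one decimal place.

Mercator scale is k = sec φ = 1/cos φ.
1/cos φ = 3.98  ⇒  cos φ = 0.2513  ⇒  φ = arccos(0.2513) ≈ 75.4°.

75.4°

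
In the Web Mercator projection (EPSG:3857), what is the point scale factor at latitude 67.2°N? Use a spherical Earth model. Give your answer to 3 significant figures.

2.58

Mercator is conformal, so the point scale is isotropic: h = k = sec φ = 1/cos φ.
k = 1/cos 67.2° = 1/0.3875 = 2.581.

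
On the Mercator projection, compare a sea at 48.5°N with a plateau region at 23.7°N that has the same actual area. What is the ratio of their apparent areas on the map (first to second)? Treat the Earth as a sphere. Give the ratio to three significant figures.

1.91

On Mercator, area is exaggerated by sec²φ = 1/cos²φ.
At 48.5°: sec²(48.5°) = 1/0.6626² = 2.278.
At 23.7°: sec²(23.7°) = 1/0.9157² = 1.193.
Ratio = 2.278/1.193 = cos²(23.7°)/cos²(48.5°) ≈ 1.91.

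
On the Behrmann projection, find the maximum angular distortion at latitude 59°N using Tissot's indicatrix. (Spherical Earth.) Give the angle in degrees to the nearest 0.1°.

57.0°

Behrmann is a cylindrical equal-area projection with standard parallels at ±30°. A cylindrical equal-area projection with standard parallel φ₀ has meridian scale h = cos φ / cos φ₀ and parallel scale k = cos φ₀ / cos φ (so areas are preserved, h·k = 1).
At 59°: h = 0.5947, k = 1.681; principal scales a = 1.681, b = 0.5947.
sin(ω/2) = (a − b)/(a + b) = 1.087/2.276 = 0.4774, so ω = 2 arcsin(0.4774) ≈ 57.0°.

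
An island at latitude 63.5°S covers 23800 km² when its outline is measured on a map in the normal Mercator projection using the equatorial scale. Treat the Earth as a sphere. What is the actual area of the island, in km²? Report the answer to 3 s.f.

4740 km²

For Mercator, h = k = sec φ (a conformal cylindrical projection has a single point scale, 1/cos φ).
Areal scale = k² = sec²φ = 1/cos²(63.5°) = 1/0.4462² = 5.023.
True area = apparent / (areal scale) = 23800 / 5.023 ≈ 4740 km².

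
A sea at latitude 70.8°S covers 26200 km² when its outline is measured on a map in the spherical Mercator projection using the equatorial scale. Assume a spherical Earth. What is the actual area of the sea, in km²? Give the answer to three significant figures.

2830 km²

Mercator is conformal, so the point scale is isotropic: h = k = sec φ = 1/cos φ.
Areal scale = k² = sec²φ = 1/cos²(70.8°) = 1/0.3289² = 9.246.
True area = apparent / (areal scale) = 26200 / 9.246 ≈ 2830 km².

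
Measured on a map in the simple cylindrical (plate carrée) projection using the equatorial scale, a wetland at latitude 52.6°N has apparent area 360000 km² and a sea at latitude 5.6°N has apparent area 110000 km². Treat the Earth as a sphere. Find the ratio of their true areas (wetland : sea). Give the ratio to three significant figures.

On the plate carrée, areal scale = h·k = 1 × sec φ, so true area = apparent × cos φ.
True area of wetland: 360000 × cos(52.6°) = 360000 × 0.6074 = 218700 km².
True area of sea: 110000 × cos(5.6°) = 110000 × 0.9952 = 109500 km².
Ratio = 218700 / 109500 ≈ 2.00.

2.00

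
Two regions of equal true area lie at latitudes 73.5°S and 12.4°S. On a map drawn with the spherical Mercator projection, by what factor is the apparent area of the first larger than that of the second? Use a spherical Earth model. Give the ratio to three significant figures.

Mercator is conformal with k = sec φ, so areal scale = k² = sec²φ.
At 73.5°: sec²(73.5°) = 1/0.2840² = 12.40.
At 12.4°: sec²(12.4°) = 1/0.9767² = 1.048.
Ratio = 12.40/1.048 = cos²(12.4°)/cos²(73.5°) ≈ 11.8.

11.8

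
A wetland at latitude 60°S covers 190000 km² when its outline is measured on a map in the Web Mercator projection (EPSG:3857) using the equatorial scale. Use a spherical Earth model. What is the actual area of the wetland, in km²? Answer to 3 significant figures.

47500 km²

Mercator is conformal, so the point scale is isotropic: h = k = sec φ = 1/cos φ.
Areal scale = k² = sec²φ = 1/cos²(60°) = 1/0.5000² = 4.000.
True area = apparent / (areal scale) = 190000 / 4.000 ≈ 47500 km².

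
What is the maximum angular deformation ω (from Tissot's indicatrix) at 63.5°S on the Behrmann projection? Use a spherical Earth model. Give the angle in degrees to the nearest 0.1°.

The Behrmann projection is cylindrical equal-area with φ₀ = 30°. A cylindrical equal-area projection with standard parallel φ₀ has meridian scale h = cos φ / cos φ₀ and parallel scale k = cos φ₀ / cos φ (so areas are preserved, h·k = 1).
At 63.5°: h = 0.5152, k = 1.941; principal scales a = 1.941, b = 0.5152.
sin(ω/2) = (a − b)/(a + b) = 1.426/2.456 = 0.5805, so ω = 2 arcsin(0.5805) ≈ 71.0°.

71.0°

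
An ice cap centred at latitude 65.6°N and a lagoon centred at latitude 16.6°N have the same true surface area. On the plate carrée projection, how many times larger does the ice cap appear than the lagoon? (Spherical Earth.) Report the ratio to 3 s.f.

2.32

Plate carrée maps x = Rλ, y = Rφ. The meridian scale is h = 1 and the parallel scale is k = 1/cos φ = sec φ.
Areal scale at 65.6°: h·k = 1.000 × 2.421 = 2.421.
Areal scale at 16.6°: h·k = 1.000 × 1.043 = 1.043.
Ratio = 2.421/1.043 ≈ 2.32.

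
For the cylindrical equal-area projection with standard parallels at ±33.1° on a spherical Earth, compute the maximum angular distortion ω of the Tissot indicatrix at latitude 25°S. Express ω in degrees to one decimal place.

For cylindrical equal-area with standard parallel φ₀, h = cos φ / cos φ₀ and k = cos φ₀ / cos φ, so h·k = 1.
At 25°: h = 1.082, k = 0.9243; principal scales a = 1.082, b = 0.9243.
sin(ω/2) = (a − b)/(a + b) = 0.1576/2.006 = 0.07853, so ω = 2 arcsin(0.07853) ≈ 9.0°.

9.0°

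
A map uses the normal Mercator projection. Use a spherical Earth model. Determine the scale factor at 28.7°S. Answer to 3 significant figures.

1.14

The Mercator projection is conformal; its linear scale factor is the same in every direction and equals sec φ = 1/cos φ.
k = 1/cos 28.7° = 1/0.8771 = 1.140.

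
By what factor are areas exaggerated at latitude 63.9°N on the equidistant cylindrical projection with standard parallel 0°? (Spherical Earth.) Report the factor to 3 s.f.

Plate carrée maps x = Rλ, y = Rφ. The meridian scale is h = 1 and the parallel scale is k = 1/cos φ = sec φ.
Areal scale = h·k = 1 × sec φ; at 63.9°, h = 1.000, k = 2.273, so h·k = 2.273.

2.27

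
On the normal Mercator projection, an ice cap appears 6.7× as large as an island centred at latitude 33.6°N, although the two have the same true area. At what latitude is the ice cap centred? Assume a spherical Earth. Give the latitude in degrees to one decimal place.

71.2°

For equal true areas on Mercator, apparent areas scale as sec²φ, so the ratio is cos²φ₂ / cos²φ₁.
cos²φ₂ / cos²φ₁ = 6.7  ⇒  cos φ₁ = cos 33.6° / √6.7 = 0.8329/2.588 = 0.3218.
φ₁ = arccos(0.3218) ≈ 71.2°.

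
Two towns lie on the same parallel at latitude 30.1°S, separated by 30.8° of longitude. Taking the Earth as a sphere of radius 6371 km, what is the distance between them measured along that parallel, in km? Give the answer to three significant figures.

2960 km

Arc length along a parallel = R cos φ · Δλ (with Δλ in radians).
= 6371 × cos 30.1° × (30.8° × π/180) = 6371 × 0.8652 × 0.5376 ≈ 2960 km.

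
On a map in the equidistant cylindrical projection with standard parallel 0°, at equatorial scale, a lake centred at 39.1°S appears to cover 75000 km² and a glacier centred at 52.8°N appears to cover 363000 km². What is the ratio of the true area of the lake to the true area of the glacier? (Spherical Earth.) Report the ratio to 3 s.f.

0.265

Plate carrée has h = 1 and k = sec φ, giving areal scale sec φ; true area = (apparent area) · cos φ.
True area of lake: 75000 × cos(39.1°) = 75000 × 0.7760 = 58200 km².
True area of glacier: 363000 × cos(52.8°) = 363000 × 0.6046 = 219500 km².
Ratio = 58200 / 219500 ≈ 0.265.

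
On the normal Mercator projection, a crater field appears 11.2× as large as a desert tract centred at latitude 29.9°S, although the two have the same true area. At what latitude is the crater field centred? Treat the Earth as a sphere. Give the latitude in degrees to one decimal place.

On Mercator, (apparent₁)/(apparent₂) = sec²φ₁ / sec²φ₂ when true areas are equal.
cos²φ₂ / cos²φ₁ = 11.2  ⇒  cos φ₁ = cos 29.9° / √11.2 = 0.8669/3.347 = 0.2590.
φ₁ = arccos(0.2590) ≈ 75.0°.

75.0°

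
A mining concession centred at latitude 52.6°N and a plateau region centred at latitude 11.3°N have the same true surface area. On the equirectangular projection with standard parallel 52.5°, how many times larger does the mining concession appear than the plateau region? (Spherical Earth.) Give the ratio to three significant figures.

1.61

With standard parallel φ₀ = 52.5°, the equirectangular projection gives x = Rλ cos φ₀, y = Rφ, so h = 1 and k = cos 52.5° / cos φ.
Areal scale at 52.6°: h·k = 1.000 × 1.002 = 1.002.
Areal scale at 11.3°: h·k = 1.000 × 0.6208 = 0.6208.
Ratio = 1.002/0.6208 ≈ 1.61.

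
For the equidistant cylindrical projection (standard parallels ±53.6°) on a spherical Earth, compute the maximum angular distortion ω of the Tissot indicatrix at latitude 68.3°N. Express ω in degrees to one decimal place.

In the equirectangular projection with standard parallel φ₀ = 53.6° (x = Rλ cos φ₀, y = Rφ), meridians are true-scale (h = 1) and the parallel scale is k = cos φ₀ / cos φ.
At 68.3°: h = 1.000, k = 1.605; principal scales a = 1.605, b = 1.000.
sin(ω/2) = (a − b)/(a + b) = 0.6049/2.605 = 0.2322, so ω = 2 arcsin(0.2322) ≈ 26.9°.

26.9°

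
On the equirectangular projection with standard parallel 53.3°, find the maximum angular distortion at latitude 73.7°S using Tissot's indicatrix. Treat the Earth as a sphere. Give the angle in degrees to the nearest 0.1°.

The equidistant cylindrical projection with φ₀ = 53.3° has h = 1 (meridians true) and k = cos φ₀ / cos φ along parallels.
At 73.7°: h = 1.000, k = 2.129; principal scales a = 2.129, b = 1.000.
sin(ω/2) = (a − b)/(a + b) = 1.129/3.129 = 0.3609, so ω = 2 arcsin(0.3609) ≈ 42.3°.

42.3°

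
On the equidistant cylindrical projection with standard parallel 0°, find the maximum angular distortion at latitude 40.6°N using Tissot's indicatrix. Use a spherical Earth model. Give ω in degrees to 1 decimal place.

15.7°

For the equirectangular projection with φ₀ = 0 (plate carrée), h = 1 along meridians and k = sec φ along parallels.
At 40.6°: h = 1.000, k = 1.317; principal scales a = 1.317, b = 1.000.
sin(ω/2) = (a − b)/(a + b) = 0.3171/2.317 = 0.1368, so ω = 2 arcsin(0.1368) ≈ 15.7°.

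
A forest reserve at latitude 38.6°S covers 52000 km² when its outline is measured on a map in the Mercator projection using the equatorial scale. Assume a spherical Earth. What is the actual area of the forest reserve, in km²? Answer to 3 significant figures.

For Mercator, h = k = sec φ (a conformal cylindrical projection has a single point scale, 1/cos φ).
Areal scale = k² = sec²φ = 1/cos²(38.6°) = 1/0.7815² = 1.637.
True area = apparent / (areal scale) = 52000 / 1.637 ≈ 31800 km².

31800 km²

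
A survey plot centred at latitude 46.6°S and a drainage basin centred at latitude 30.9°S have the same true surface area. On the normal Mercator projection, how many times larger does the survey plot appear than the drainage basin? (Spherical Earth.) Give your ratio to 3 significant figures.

1.56

On Mercator, area is exaggerated by sec²φ = 1/cos²φ.
At 46.6°: sec²(46.6°) = 1/0.6871² = 2.118.
At 30.9°: sec²(30.9°) = 1/0.8581² = 1.358.
Ratio = 2.118/1.358 = cos²(30.9°)/cos²(46.6°) ≈ 1.56.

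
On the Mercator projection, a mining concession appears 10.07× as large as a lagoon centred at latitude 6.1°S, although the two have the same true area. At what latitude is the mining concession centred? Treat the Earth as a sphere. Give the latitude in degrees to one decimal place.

Mercator areal scale is sec²φ, so apparent-area ratio = sec²φ₁ / sec²φ₂ = cos²φ₂ / cos²φ₁.
cos²φ₂ / cos²φ₁ = 10.07  ⇒  cos φ₁ = cos 6.1° / √10.07 = 0.9943/3.173 = 0.3133.
φ₁ = arccos(0.3133) ≈ 71.7°.

71.7°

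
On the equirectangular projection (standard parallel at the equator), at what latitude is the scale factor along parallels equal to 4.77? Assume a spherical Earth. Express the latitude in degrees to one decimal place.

Plate carrée: h = 1, k = sec φ along parallels.
sec φ = 4.77  ⇒  cos φ = 0.2096  ⇒  φ ≈ 77.9°.

77.9°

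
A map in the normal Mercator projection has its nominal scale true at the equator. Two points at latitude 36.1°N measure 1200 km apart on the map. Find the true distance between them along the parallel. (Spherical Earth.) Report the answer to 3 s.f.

For Mercator, h = k = sec φ (a conformal cylindrical projection has a single point scale, 1/cos φ).
Along the parallel at 36.1°, map distances are exaggerated by k = sec 36.1° = 1.238.
True distance = 1200 / 1.238 = 1200 × cos 36.1° ≈ 970 km.

970 km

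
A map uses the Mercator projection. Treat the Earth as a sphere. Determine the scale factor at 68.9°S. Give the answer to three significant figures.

2.78

Mercator is conformal, so the point scale is isotropic: h = k = sec φ = 1/cos φ.
k = 1/cos 68.9° = 1/0.3600 = 2.778.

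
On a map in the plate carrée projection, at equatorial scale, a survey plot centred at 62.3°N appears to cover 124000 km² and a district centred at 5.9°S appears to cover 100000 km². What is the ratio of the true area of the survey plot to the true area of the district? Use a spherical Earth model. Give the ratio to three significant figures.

0.579

On the plate carrée, areal scale = h·k = 1 × sec φ, so true area = apparent × cos φ.
True area of survey plot: 124000 × cos(62.3°) = 124000 × 0.4648 = 57640 km².
True area of district: 100000 × cos(5.9°) = 100000 × 0.9947 = 99470 km².
Ratio = 57640 / 99470 ≈ 0.579.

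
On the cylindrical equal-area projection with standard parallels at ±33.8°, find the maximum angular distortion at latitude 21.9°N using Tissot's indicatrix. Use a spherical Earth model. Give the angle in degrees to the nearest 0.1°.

12.6°

A cylindrical equal-area projection with standard parallel φ₀ has meridian scale h = cos φ / cos φ₀ and parallel scale k = cos φ₀ / cos φ (so areas are preserved, h·k = 1).
At 21.9°: h = 1.117, k = 0.8956; principal scales a = 1.117, b = 0.8956.
sin(ω/2) = (a − b)/(a + b) = 0.2209/2.012 = 0.1098, so ω = 2 arcsin(0.1098) ≈ 12.6°.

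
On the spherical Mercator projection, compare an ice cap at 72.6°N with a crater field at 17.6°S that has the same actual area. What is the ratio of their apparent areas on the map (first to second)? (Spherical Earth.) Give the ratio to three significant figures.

On Mercator, area is exaggerated by sec²φ = 1/cos²φ.
At 72.6°: sec²(72.6°) = 1/0.2990² = 11.18.
At 17.6°: sec²(17.6°) = 1/0.9532² = 1.101.
Ratio = 11.18/1.101 = cos²(17.6°)/cos²(72.6°) ≈ 10.2.

10.2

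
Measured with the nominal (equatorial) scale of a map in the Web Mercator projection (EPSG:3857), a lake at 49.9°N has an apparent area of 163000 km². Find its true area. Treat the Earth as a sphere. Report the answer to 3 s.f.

For Mercator, h = k = sec φ (a conformal cylindrical projection has a single point scale, 1/cos φ).
Areal scale = k² = sec²φ = 1/cos²(49.9°) = 1/0.6441² = 2.410.
True area = apparent / (areal scale) = 163000 / 2.410 ≈ 67600 km².

67600 km²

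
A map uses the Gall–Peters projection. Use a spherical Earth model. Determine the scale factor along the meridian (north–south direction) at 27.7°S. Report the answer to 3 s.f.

1.25

The Gall–Peters projection is cylindrical equal-area with φ₀ = 45°. Cylindrical equal-area (φ₀ = 45°): h = cos φ / cos 45° along meridians, k = cos 45° / cos φ along parallels; h·k = 1.
h = cos 27.7° / cos 45° = 0.8854/0.7071 = 1.252.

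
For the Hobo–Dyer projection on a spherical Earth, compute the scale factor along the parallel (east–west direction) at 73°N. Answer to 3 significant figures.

2.71

The Hobo–Dyer projection is cylindrical equal-area with φ₀ = 37.5°. For cylindrical equal-area with standard parallel φ₀, h = cos φ / cos φ₀ and k = cos φ₀ / cos φ, so h·k = 1.
k = cos 37.5° / cos 73° = 0.7934/0.2924 = 2.714.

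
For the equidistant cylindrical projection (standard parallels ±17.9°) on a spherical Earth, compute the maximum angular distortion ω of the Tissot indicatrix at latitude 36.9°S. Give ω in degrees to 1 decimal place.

10.0°

In the equirectangular projection with standard parallel φ₀ = 17.9° (x = Rλ cos φ₀, y = Rφ), meridians are true-scale (h = 1) and the parallel scale is k = cos φ₀ / cos φ.
At 36.9°: h = 1.000, k = 1.190; principal scales a = 1.190, b = 1.000.
sin(ω/2) = (a − b)/(a + b) = 0.1900/2.190 = 0.08674, so ω = 2 arcsin(0.08674) ≈ 10.0°.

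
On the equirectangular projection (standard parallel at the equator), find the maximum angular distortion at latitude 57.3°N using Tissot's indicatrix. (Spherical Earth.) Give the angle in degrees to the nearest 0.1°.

Plate carrée maps x = Rλ, y = Rφ. The meridian scale is h = 1 and the parallel scale is k = 1/cos φ = sec φ.
At 57.3°: h = 1.000, k = 1.851; principal scales a = 1.851, b = 1.000.
sin(ω/2) = (a − b)/(a + b) = 0.8510/2.851 = 0.2985, so ω = 2 arcsin(0.2985) ≈ 34.7°.

34.7°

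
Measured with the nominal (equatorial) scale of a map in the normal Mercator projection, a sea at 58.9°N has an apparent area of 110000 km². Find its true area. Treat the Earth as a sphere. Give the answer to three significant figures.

29300 km²

The Mercator projection is conformal; its linear scale factor is the same in every direction and equals sec φ = 1/cos φ.
Areal scale = k² = sec²φ = 1/cos²(58.9°) = 1/0.5165² = 3.748.
True area = apparent / (areal scale) = 110000 / 3.748 ≈ 29300 km².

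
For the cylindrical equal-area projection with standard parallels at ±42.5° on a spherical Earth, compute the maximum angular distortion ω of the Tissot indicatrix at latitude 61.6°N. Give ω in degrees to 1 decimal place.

A cylindrical equal-area projection with standard parallel φ₀ has meridian scale h = cos φ / cos φ₀ and parallel scale k = cos φ₀ / cos φ (so areas are preserved, h·k = 1).
At 61.6°: h = 0.6451, k = 1.550; principal scales a = 1.550, b = 0.6451.
sin(ω/2) = (a − b)/(a + b) = 0.9050/2.195 = 0.4123, so ω = 2 arcsin(0.4123) ≈ 48.7°.

48.7°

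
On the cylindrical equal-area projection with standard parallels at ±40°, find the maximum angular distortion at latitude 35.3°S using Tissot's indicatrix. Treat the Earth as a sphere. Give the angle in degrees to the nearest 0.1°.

Cylindrical equal-area (φ₀ = 40°): h = cos φ / cos 40° along meridians, k = cos 40° / cos φ along parallels; h·k = 1.
At 35.3°: h = 1.065, k = 0.9386; principal scales a = 1.065, b = 0.9386.
sin(ω/2) = (a − b)/(a + b) = 0.1268/2.004 = 0.06326, so ω = 2 arcsin(0.06326) ≈ 7.3°.

7.3°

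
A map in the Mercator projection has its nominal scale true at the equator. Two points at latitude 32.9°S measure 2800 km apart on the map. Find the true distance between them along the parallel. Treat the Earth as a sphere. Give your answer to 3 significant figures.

For Mercator, h = k = sec φ (a conformal cylindrical projection has a single point scale, 1/cos φ).
Along the parallel at 32.9°, map distances are exaggerated by k = sec 32.9° = 1.191.
True distance = 2800 / 1.191 = 2800 × cos 32.9° ≈ 2350 km.

2350 km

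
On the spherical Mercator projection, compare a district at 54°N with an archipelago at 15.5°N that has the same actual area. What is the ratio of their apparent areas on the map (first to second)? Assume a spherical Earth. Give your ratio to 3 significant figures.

2.69

Mercator areal scale is sec²φ.
At 54°: sec²(54°) = 1/0.5878² = 2.894.
At 15.5°: sec²(15.5°) = 1/0.9636² = 1.077.
Ratio = 2.894/1.077 = cos²(15.5°)/cos²(54°) ≈ 2.69.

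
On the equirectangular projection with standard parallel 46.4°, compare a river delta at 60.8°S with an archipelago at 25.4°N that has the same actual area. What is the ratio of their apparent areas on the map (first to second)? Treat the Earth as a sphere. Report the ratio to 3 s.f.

With standard parallel φ₀ = 46.4°, the equirectangular projection gives x = Rλ cos φ₀, y = Rφ, so h = 1 and k = cos 46.4° / cos φ.
Areal scale at 60.8°: h·k = 1.000 × 1.414 = 1.414.
Areal scale at 25.4°: h·k = 1.000 × 0.7634 = 0.7634.
Ratio = 1.414/0.7634 ≈ 1.85.

1.85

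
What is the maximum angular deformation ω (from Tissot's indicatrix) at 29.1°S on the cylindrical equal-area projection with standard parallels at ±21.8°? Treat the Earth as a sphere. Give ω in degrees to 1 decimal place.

A cylindrical equal-area projection with standard parallel φ₀ has meridian scale h = cos φ / cos φ₀ and parallel scale k = cos φ₀ / cos φ (so areas are preserved, h·k = 1).
At 29.1°: h = 0.9411, k = 1.063; principal scales a = 1.063, b = 0.9411.
sin(ω/2) = (a − b)/(a + b) = 0.1215/2.004 = 0.06066, so ω = 2 arcsin(0.06066) ≈ 7.0°.

7.0°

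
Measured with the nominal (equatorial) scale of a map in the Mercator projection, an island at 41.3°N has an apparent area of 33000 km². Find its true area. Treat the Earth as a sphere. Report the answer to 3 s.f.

18600 km²

The Mercator projection is conformal; its linear scale factor is the same in every direction and equals sec φ = 1/cos φ.
Areal scale = k² = sec²φ = 1/cos²(41.3°) = 1/0.7513² = 1.772.
True area = apparent / (areal scale) = 33000 / 1.772 ≈ 18600 km².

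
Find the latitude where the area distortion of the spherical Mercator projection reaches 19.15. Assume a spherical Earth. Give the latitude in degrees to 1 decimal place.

76.8°

Mercator areal scale is sec²φ.
sec²φ = 19.15  ⇒  cos²φ = 0.05222  ⇒  cos φ = 0.2285.
φ = arccos(0.2285) ≈ 76.8°.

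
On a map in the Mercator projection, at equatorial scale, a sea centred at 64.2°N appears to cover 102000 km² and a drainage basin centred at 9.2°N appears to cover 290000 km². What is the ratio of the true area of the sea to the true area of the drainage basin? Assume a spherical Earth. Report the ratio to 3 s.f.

0.0684

Mercator's areal exaggeration is sec²φ; hence true area = (apparent area) · cos²φ.
True area of sea: 102000 × cos²(64.2°) = 102000 × 0.1894 = 19320 km².
True area of drainage basin: 290000 × cos²(9.2°) = 290000 × 0.9744 = 282600 km².
Ratio = 19320 / 282600 ≈ 0.0684.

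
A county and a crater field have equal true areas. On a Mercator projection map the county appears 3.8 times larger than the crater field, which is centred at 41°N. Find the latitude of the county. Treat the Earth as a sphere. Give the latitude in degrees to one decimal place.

Mercator areal scale is sec²φ, so apparent-area ratio = sec²φ₁ / sec²φ₂ = cos²φ₂ / cos²φ₁.
cos²φ₂ / cos²φ₁ = 3.8  ⇒  cos φ₁ = cos 41° / √3.8 = 0.7547/1.949 = 0.3872.
φ₁ = arccos(0.3872) ≈ 67.2°.

67.2°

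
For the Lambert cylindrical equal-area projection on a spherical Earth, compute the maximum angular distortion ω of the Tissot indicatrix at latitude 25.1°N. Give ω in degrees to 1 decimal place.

11.3°

The Lambert cylindrical equal-area projection is the cylindrical equal-area projection with its standard parallel at the equator (φ₀ = 0). For cylindrical equal-area with standard parallel φ₀, h = cos φ / cos φ₀ and k = cos φ₀ / cos φ, so h·k = 1.
At 25.1°: h = 0.9056, k = 1.104; principal scales a = 1.104, b = 0.9056.
sin(ω/2) = (a − b)/(a + b) = 0.1987/2.010 = 0.09887, so ω = 2 arcsin(0.09887) ≈ 11.3°.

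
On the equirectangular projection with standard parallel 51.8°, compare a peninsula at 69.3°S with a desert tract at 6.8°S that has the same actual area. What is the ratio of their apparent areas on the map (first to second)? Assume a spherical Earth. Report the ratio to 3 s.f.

The equidistant cylindrical projection with φ₀ = 51.8° has h = 1 (meridians true) and k = cos φ₀ / cos φ along parallels.
Areal scale at 69.3°: h·k = 1.000 × 1.750 = 1.750.
Areal scale at 6.8°: h·k = 1.000 × 0.6228 = 0.6228.
Ratio = 1.750/0.6228 ≈ 2.81.

2.81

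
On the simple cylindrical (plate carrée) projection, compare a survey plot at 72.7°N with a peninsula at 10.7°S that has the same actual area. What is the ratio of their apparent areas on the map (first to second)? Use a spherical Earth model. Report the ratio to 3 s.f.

3.30

Plate carrée maps x = Rλ, y = Rφ. The meridian scale is h = 1 and the parallel scale is k = 1/cos φ = sec φ.
Areal scale at 72.7°: h·k = 1.000 × 3.363 = 3.363.
Areal scale at 10.7°: h·k = 1.000 × 1.018 = 1.018.
Ratio = 3.363/1.018 ≈ 3.30.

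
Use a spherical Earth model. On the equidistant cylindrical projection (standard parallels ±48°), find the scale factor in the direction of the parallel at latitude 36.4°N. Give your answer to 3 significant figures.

0.831

The equidistant cylindrical projection with φ₀ = 48° has h = 1 (meridians true) and k = cos φ₀ / cos φ along parallels.
k = cos 48° / cos 36.4° = 0.6691/0.8049 = 0.8313.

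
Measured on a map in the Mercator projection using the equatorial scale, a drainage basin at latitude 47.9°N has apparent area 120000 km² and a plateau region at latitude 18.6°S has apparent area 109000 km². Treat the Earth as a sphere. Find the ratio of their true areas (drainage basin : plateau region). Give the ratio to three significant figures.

0.551

Since Mercator area scale is 1/cos²φ, the true area equals the apparent area multiplied by cos²φ.
True area of drainage basin: 120000 × cos²(47.9°) = 120000 × 0.4495 = 53940 km².
True area of plateau region: 109000 × cos²(18.6°) = 109000 × 0.8983 = 97910 km².
Ratio = 53940 / 97910 ≈ 0.551.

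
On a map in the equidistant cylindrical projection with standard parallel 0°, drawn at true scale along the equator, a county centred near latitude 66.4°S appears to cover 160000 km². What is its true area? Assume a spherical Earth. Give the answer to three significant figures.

Plate carrée maps x = Rλ, y = Rφ. The meridian scale is h = 1 and the parallel scale is k = 1/cos φ = sec φ.
Areal scale = h·k = 1 × sec φ; at 66.4°, h = 1.000, k = 2.498, so h·k = 2.498.
True area = apparent / (areal scale) = 160000 / 2.498 ≈ 64100 km².

64100 km²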